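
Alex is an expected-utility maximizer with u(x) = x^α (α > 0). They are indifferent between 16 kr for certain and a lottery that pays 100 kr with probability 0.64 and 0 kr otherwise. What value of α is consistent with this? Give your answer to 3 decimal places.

α ≈ 0.244

The lottery's expected utility is 0.64·u(100) + 0.36·u(0) = 0.64·100^α (since u(0) = 0 for α > 0).
Setting u(16) equal to that: 16^α = 0.64·100^α ⇒ (16/100)^α = 0.64.
α = ln(0.64) / ln(16/100) = -0.446287/-1.832581 ≈ 0.244.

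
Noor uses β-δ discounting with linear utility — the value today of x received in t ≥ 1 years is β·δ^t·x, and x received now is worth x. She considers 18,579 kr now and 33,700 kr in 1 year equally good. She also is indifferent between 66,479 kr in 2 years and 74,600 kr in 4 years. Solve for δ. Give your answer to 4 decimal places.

The second indifference involves only future payoffs, so β cancels: β·δ^2·66479 = β·δ^4·74600, giving δ^2 = 66479/74600 = 0.89114, so δ = 0.94400.

δ ≈ 0.9440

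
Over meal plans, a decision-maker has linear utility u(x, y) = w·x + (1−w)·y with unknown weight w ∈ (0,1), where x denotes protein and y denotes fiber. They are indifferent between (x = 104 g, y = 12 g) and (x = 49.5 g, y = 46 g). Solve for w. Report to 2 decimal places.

Equating utilities: w·104 + (1−w)·12 = w·49.5 + (1−w)·46.
Rearranging, 54.5·w − 34·(1−w) = 0.
Hence w = 34/(54.5+34) = 34/88.5 = 0.38.

w = 0.38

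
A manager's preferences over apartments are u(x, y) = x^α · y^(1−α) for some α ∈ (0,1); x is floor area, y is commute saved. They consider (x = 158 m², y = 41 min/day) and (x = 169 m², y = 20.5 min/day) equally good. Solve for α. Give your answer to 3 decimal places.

The Cobb–Douglas utilities coincide, so 158^α·41^(1−α) = 169^α·20.5^(1−α).
Rearrange to (158/169)^α = (20.5/41)^(1−α) and take logs: α·-0.067304 = (1−α)·-0.693147.
Thus α·(-0.760451) = -0.693147, so α = -0.693147/-0.760451 ≈ 0.911.

α ≈ 0.911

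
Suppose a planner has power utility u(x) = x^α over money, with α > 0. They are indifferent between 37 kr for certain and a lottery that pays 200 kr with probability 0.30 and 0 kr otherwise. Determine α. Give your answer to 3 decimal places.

EU(lottery) = 0.30·200^α + 0.70·0 = 0.30·200^α.
Indifference: 37^α = 0.30·200^α, so (37/200)^α = 0.30.
Taking logs: α·ln(37/200) = ln(0.30), so α = -1.203973 / -1.687399 ≈ 0.714.

α ≈ 0.714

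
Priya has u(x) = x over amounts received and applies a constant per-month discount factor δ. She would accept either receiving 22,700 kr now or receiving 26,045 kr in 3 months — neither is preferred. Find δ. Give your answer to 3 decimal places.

Indifference means u(22700) = δ^3 · u(26045), so δ^3 = u(22700)/u(26045).
With u(x) = x: δ^3 = 22700/26045 = 0.87157.
Taking the cube root: δ = 0.87157^(1/3) ≈ 0.955.

δ ≈ 0.955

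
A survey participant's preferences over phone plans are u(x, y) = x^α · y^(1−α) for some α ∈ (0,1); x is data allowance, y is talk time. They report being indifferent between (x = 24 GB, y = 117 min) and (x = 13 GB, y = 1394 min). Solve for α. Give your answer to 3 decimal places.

α ≈ 0.802

Set the two utilities equal: 24^α·117^(1−α) = 13^α·1394^(1−α).
(24/13)^α = (1394/117)^(1−α); take logs: α·ln(24/13) = (1−α)·ln(1394/117), i.e. α·0.613104 = (1−α)·2.477759.
Thus α·(3.090863) = 2.477759, so α = 2.477759/3.090863 ≈ 0.802.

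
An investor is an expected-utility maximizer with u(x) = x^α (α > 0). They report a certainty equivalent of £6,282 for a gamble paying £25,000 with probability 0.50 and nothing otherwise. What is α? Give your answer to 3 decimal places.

Since u(0) = 0, the lottery's EU is 0.50·25000^α.
Setting u(6282) equal to that: 6282^α = 0.50·25000^α ⇒ (6282/25000)^α = 0.50.
α = ln(0.50) / ln(6282/25000) = -0.693147/-1.381187 ≈ 0.502.

α ≈ 0.502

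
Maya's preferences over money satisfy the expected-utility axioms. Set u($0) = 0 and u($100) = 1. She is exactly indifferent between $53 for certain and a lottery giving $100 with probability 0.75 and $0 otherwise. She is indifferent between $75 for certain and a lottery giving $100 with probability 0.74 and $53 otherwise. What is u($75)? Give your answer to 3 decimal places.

The first gamble pins u($53): it must equal 0.75·1 + 0.25·0 = 0.75.
Chaining: u($75) = 0.74·1.00 + 0.26·0.75 = 0.9350.

0.935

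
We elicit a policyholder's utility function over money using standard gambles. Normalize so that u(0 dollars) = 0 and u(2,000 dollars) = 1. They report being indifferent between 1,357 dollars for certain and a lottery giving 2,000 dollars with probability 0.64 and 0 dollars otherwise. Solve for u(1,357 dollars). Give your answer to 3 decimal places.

0.640

The indifference gives u(1,357 dollars) = 0.64·u(2,000 dollars) + 0.36·u(0 dollars) = 0.64·1 + 0.36·0 = 0.64.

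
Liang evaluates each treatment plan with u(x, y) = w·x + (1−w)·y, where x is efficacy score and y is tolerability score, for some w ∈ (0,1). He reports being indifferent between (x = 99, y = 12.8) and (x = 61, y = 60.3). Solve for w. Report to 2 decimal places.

w = 0.56

Equating utilities: w·99 + (1−w)·12.8 = w·61 + (1−w)·60.3.
Rearranging, 38·w − 47.5·(1−w) = 0.
So w/(1−w) = 47.5/38 = 1.2500, giving w = 47.5/(38+47.5) = 0.56.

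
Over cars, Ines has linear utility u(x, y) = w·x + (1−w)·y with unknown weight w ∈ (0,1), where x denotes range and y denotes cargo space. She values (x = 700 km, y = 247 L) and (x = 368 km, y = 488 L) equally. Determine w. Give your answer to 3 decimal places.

Equating utilities: w·700 + (1−w)·247 = w·368 + (1−w)·488.
Collecting terms: w·332 = (1−w)·241.
So w/(1−w) = 241/332 = 0.7259, giving w = 241/(332+241) = 0.421.

w = 0.421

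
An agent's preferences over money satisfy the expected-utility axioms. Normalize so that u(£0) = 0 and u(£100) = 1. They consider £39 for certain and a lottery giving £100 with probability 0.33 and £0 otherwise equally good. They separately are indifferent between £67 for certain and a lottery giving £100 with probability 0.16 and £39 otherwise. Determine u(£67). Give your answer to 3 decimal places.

From the first indifference, u(£39) = 0.33·u(£100) + 0.67·u(£0) = 0.33·1 + 0.67·0 = 0.33.
Chaining: u(£67) = 0.16·1.00 + 0.84·0.33 = 0.4372.

0.437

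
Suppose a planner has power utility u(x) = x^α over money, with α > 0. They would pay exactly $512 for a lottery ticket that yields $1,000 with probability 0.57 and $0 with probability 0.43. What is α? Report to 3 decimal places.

α ≈ 0.840

The lottery's expected utility is 0.57·u(1000) + 0.43·u(0) = 0.57·1000^α (since u(0) = 0 for α > 0).
Setting u(512) equal to that: 512^α = 0.57·1000^α ⇒ (512/1000)^α = 0.57.
Take logs: α = ln 0.57 / ln(512/1000) ≈ 0.83970.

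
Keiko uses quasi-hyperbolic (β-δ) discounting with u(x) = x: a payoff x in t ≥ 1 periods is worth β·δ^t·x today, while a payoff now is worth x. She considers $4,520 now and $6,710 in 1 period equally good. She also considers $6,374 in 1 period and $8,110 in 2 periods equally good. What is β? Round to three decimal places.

Both payoffs in the second observation are in the future, so β drops out: δ^1·6374 = δ^2·8110 ⇒ δ = 6374/8110 = 0.78594.
The first indifference: 4520 = β·δ·6710, so β = 4520/(δ·6710) = 4520/(0.78594·6710) ≈ 0.857.

β ≈ 0.857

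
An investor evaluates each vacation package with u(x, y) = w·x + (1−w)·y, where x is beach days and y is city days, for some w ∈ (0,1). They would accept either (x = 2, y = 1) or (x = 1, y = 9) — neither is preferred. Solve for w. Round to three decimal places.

w = 0.889

Indifference: w·2 + (1−w)·1 = w·1 + (1−w)·9.
w·(2−1) = (1−w)·(9−1), i.e. w·1 = (1−w)·8.
The marginal rate of substitution is 8/1, so w = 8/(1+8) = 0.889.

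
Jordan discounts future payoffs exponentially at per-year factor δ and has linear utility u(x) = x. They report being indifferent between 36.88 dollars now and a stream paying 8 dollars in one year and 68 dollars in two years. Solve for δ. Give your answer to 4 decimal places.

The stream is worth 8δ + 68δ² today, so 8δ + 68δ² = 36.88.
That is, 68δ² + 8δ − 36.88 = 0, a quadratic in δ.
The positive root is δ = [−8 + √(8² + 4·68·36.88)] / (2·68) = (−8 + 100.476)/136 ≈ 0.6800.

δ ≈ 0.6800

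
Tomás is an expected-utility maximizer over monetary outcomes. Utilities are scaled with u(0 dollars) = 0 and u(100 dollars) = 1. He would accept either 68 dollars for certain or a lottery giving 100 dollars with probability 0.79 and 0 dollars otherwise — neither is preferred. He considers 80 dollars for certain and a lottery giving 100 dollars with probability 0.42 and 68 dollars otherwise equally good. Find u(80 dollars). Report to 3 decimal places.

0.878

From the first indifference, u(68 dollars) = 0.79·u(100 dollars) + 0.21·u(0 dollars) = 0.79·1 + 0.21·0 = 0.79.
Chaining: u(80 dollars) = 0.42·1.00 + 0.58·0.79 = 0.8782.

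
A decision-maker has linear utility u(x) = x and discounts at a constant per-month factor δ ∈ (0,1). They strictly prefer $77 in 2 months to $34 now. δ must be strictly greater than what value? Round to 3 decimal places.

The preference means 34 < δ^2·77.
So δ^2 > 34/77 = 0.44156; taking the square root of both positive sides preserves the inequality.
δ > 0.44156^(1/2) = 0.664.

δ > 0.664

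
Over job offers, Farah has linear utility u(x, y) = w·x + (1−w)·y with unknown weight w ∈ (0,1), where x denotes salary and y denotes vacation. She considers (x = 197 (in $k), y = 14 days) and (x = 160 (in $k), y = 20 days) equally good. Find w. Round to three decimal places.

Equating utilities: w·197 + (1−w)·14 = w·160 + (1−w)·20.
Rearranging, 37·w − 6·(1−w) = 0.
The marginal rate of substitution is 6/37, so w = 6/(37+6) = 0.140.

w = 0.140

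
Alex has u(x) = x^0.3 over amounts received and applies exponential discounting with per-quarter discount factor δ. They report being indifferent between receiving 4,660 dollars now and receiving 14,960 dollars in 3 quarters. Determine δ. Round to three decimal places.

δ ≈ 0.890

Equating discounted utilities: u(4660) = δ^3·u(14960) ⇒ δ^3 = u(4660)/u(14960).
Since u(x) = x^0.3, δ^3 = (4660/14960)^0.3 = 0.31150^0.3 = 0.70475.
So δ = 0.70475^(1/3) ≈ 0.890.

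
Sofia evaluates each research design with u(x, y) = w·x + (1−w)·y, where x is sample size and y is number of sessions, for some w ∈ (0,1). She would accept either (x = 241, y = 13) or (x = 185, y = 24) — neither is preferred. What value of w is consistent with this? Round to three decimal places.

w = 0.164

Indifference: w·241 + (1−w)·13 = w·185 + (1−w)·24.
Collecting terms: w·56 = (1−w)·11.
The marginal rate of substitution is 11/56, so w = 11/(56+11) = 0.164.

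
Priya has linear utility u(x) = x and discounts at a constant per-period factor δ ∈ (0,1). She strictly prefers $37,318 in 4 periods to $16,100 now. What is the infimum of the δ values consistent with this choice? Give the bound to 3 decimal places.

The preference means 16100 < δ^4·37318.
Dividing by 37318: δ^4 > 0.43143. Both sides are positive, so the 4th root keeps the direction.
δ > 0.43143^(1/4) = 0.810.

δ > 0.810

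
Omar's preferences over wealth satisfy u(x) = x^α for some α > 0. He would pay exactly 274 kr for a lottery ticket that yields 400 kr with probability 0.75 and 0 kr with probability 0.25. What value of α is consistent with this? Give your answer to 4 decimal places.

α ≈ 0.7604

The lottery's expected utility is 0.75·u(400) + 0.25·u(0) = 0.75·400^α (since u(0) = 0 for α > 0).
Setting u(274) equal to that: 274^α = 0.75·400^α ⇒ (274/400)^α = 0.75.
Taking logs: α·ln(274/400) = ln(0.75), so α = -0.2876821 / -0.3783364 ≈ 0.7604.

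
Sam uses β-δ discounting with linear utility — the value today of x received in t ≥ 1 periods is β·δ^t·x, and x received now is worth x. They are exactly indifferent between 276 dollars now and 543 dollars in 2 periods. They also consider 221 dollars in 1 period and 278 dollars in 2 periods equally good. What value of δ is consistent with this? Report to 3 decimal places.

δ ≈ 0.795

Both payoffs in the second observation are in the future, so β drops out: δ^1·221 = δ^2·278 ⇒ δ = 221/278 = 0.79496.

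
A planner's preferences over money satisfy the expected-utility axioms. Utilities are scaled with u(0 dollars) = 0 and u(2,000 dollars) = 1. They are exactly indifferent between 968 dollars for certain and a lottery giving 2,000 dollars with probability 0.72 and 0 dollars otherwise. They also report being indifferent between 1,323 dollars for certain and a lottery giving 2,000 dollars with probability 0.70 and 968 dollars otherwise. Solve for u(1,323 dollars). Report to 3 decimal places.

First, u(968 dollars) = 0.72·u(2,000 dollars) + 0.28·u(0 dollars) = 0.72.
Then u(1,323 dollars) = 0.70·u(2,000 dollars) + 0.30·u(968 dollars) = 0.70·1.00 + 0.30·0.72 = 0.9160.

0.916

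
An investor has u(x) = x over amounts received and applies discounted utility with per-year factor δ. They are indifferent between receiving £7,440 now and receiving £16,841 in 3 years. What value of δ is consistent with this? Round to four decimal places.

Indifference means u(7440) = δ^3 · u(16841), so δ^3 = u(7440)/u(16841).
With u(x) = x: δ^3 = 7440/16841 = 0.44178.
Taking the cube root: δ = 0.44178^(1/3) ≈ 0.7616.

δ ≈ 0.7616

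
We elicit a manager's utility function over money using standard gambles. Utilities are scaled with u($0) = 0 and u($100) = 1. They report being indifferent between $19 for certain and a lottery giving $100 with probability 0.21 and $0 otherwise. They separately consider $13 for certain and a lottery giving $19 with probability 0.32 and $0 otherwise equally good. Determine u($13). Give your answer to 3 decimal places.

First, u($19) = 0.21·u($100) + 0.79·u($0) = 0.21.
Then u($13) = 0.32·u($19) + 0.68·u($0) = 0.32·0.21 + 0.68·0.00 = 0.0672.

0.067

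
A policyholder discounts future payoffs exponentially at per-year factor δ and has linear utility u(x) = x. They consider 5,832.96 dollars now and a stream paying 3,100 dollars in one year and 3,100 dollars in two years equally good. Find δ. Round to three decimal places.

δ ≈ 0.960

The stream is worth 3100δ + 3100δ² today, so 3100δ + 3100δ² = 5832.96.
Rearranged: 3100δ² + 3100δ − 5832.96 = 0.
By the quadratic formula (taking the positive root), δ = (−3100 + √81938704.00) / 6200 ≈ 0.960.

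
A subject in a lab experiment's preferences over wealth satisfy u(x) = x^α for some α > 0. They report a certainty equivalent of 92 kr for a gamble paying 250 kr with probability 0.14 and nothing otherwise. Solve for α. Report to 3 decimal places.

α ≈ 1.967

The lottery's expected utility is 0.14·u(250) + 0.86·u(0) = 0.14·250^α (since u(0) = 0 for α > 0).
Setting u(92) equal to that: 92^α = 0.14·250^α ⇒ (92/250)^α = 0.14.
α = ln(0.14) / ln(92/250) = -1.966113/-0.999672 ≈ 1.967.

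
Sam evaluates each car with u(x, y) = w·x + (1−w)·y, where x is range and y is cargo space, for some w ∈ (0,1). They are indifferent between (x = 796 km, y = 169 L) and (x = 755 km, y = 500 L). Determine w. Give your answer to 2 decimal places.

w = 0.89

u(796,169) = u(755,500) means w·796 + (1−w)·169 = w·755 + (1−w)·500.
Rearranging, 41·w − 331·(1−w) = 0.
The marginal rate of substitution is 331/41, so w = 331/(41+331) = 0.89.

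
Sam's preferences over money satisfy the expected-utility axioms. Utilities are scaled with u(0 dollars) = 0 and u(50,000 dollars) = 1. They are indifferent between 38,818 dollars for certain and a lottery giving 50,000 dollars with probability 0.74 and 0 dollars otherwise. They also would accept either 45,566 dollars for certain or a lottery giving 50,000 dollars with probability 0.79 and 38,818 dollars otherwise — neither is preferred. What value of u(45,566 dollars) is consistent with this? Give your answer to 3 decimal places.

0.945

The first gamble pins u(38,818 dollars): it must equal 0.74·1 + 0.26·0 = 0.74.
Chaining: u(45,566 dollars) = 0.79·1.00 + 0.21·0.74 = 0.9454.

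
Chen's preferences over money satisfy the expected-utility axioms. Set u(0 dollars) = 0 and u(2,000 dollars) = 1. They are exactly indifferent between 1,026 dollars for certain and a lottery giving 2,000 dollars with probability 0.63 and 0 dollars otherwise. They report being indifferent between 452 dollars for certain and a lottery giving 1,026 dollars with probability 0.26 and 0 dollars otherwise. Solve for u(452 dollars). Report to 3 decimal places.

0.164

The first gamble pins u(1,026 dollars): it must equal 0.63·1 + 0.37·0 = 0.63.
Then u(452 dollars) = 0.26·u(1,026 dollars) + 0.74·u(0 dollars) = 0.26·0.63 + 0.74·0.00 = 0.1638.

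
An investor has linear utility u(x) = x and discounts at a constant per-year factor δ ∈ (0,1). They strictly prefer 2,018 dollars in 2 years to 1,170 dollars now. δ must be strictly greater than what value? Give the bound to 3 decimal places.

δ > 0.761

Under u(x) = x this choice says 1170 < δ^2·2018.
Dividing by 2018: δ^2 > 0.57978. Both sides are positive, so the square root keeps the direction.
δ > 0.57978^(1/2) = 0.761.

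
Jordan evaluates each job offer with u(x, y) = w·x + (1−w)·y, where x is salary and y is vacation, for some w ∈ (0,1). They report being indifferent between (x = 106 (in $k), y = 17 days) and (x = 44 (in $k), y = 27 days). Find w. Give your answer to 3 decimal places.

w = 0.139

Equating utilities: w·106 + (1−w)·17 = w·44 + (1−w)·27.
Rearranging, 62·w − 10·(1−w) = 0.
So w/(1−w) = 10/62 = 0.1613, giving w = 10/(62+10) = 0.139.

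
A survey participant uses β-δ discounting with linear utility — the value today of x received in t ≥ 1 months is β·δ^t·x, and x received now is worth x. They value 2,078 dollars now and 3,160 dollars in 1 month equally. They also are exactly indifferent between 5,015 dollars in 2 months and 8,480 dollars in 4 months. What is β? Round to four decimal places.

β ≈ 0.8551

From the later pair, β·δ^2·5015 = β·δ^4·8480; dividing through, δ^2 = 5015/8480 = 0.59139, so δ = 0.76902.
The first indifference: 2078 = β·δ·3160, so β = 2078/(δ·3160) = 2078/(0.76902·3160) ≈ 0.8551.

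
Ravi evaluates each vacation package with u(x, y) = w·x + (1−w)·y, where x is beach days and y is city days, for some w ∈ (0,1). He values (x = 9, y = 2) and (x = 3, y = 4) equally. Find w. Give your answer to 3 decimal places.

w = 0.250

u(9,2) = u(3,4) means w·9 + (1−w)·2 = w·3 + (1−w)·4.
Rearranging, 6·w − 2·(1−w) = 0.
The marginal rate of substitution is 2/6, so w = 2/(6+2) = 0.250.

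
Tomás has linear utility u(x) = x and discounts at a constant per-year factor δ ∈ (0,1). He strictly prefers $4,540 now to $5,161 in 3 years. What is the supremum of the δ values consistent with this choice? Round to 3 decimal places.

δ < 0.958

Under u(x) = x this choice says 4540 > δ^3·5161.
So δ^3 < 4540/5161 = 0.87967; taking the cube root of both positive sides preserves the inequality.
δ < (4540/5161)^(1/3) ≈ 0.958.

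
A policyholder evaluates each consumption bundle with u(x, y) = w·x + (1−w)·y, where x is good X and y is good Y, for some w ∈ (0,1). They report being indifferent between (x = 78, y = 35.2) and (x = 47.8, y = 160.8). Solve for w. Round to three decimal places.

w = 0.806

Indifference: w·78 + (1−w)·35.2 = w·47.8 + (1−w)·160.8.
Rearranging, 30.2·w − 125.6·(1−w) = 0.
So w/(1−w) = 125.6/30.2 = 4.1589, giving w = 125.6/(30.2+125.6) = 0.806.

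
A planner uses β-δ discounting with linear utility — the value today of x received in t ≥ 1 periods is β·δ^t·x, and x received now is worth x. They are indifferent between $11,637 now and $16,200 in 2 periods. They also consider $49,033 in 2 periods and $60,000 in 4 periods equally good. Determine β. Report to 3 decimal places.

Both payoffs in the second observation are in the future, so β drops out: δ^2·49033 = δ^4·60000 ⇒ δ^2 = 49033/60000 = 0.81722, so δ = 0.90400.
Now use the now-vs-future pair: 11637 = β·δ^2·16200 gives β = 11637/(0.81722·16200) ≈ 0.879.

β ≈ 0.879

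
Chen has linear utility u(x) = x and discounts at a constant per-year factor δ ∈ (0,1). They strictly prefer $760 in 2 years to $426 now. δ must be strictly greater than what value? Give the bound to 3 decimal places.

δ > 0.749

Comparing present values: 426 < δ^2·760.
Hence δ^2 > 426/760 = 0.56053, and x ↦ x^(1/2) is increasing on (0,∞).
δ > (426/760)^(1/2) ≈ 0.749.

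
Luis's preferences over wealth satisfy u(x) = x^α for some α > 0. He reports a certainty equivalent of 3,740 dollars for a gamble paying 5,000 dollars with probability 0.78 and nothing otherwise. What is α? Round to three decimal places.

α ≈ 0.856

Since u(0) = 0, the lottery's EU is 0.78·5000^α.
Equating: 3740^α = 0.78·5000^α, i.e. 0.7480^α = 0.78.
Taking logs: α·ln(3740/5000) = ln(0.78), so α = -0.248461 / -0.290352 ≈ 0.856.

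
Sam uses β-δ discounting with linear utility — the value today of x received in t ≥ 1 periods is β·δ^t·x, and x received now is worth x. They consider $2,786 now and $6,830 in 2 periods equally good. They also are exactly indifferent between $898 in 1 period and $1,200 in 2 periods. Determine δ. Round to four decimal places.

δ ≈ 0.7483

From the later pair, β·δ^1·898 = β·δ^2·1200; dividing through, δ = 898/1200 = 0.74833.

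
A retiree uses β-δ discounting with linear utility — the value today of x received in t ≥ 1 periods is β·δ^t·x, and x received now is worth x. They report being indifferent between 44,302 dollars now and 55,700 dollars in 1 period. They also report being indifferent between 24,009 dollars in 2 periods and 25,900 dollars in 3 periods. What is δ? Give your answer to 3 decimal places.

δ ≈ 0.927

The second indifference involves only future payoffs, so β cancels: β·δ^2·24009 = β·δ^3·25900, giving δ = 24009/25900 = 0.92699.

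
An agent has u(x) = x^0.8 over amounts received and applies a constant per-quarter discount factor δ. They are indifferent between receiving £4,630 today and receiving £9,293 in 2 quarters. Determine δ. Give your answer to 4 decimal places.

The payoff in 2 quarters is discounted by δ^2, so u(4630) = δ^2·u(9293) and δ^2 = u(4630)/u(9293).
With u(x) = x^0.8: δ^2 = 4630^0.8/9293^0.8 = (4630/9293)^0.8 = 0.57272.
Taking the square root: δ = 0.57272^(1/2) ≈ 0.7568.

δ ≈ 0.7568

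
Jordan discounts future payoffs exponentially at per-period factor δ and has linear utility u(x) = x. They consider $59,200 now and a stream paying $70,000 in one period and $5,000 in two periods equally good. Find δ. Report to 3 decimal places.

The stream is worth 70000δ + 5000δ² today, so 70000δ + 5000δ² = 59200.
Rearranged: 5000δ² + 70000δ − 59200 = 0.
The positive root is δ = [−70000 + √(70000² + 4·5000·59200)] / (2·5000) = (−70000 + 78000.000)/10000 ≈ 0.800.

δ ≈ 0.800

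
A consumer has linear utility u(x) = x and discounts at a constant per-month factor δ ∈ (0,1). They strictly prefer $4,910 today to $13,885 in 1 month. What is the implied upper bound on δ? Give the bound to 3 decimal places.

The preference means 4910 > δ·13885.
So δ < 4910/13885 = 0.35362.

δ < 0.354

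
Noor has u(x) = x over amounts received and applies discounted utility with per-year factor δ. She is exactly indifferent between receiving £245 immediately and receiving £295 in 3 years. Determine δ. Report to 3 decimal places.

δ ≈ 0.940

The payoff in 3 years is discounted by δ^3, so u(245) = δ^3·u(295) and δ^3 = u(245)/u(295).
With u(x) = x: δ^3 = 245/295 = 0.83051.
Hence δ = (0.83051)^(1/3) = 0.93997.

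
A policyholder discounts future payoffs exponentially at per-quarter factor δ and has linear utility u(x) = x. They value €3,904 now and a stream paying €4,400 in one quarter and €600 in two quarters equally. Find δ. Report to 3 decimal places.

Equating present values: 3904 = 4400δ + 600δ².
That is, 600δ² + 4400δ − 3904 = 0, a quadratic in δ.
By the quadratic formula (taking the positive root), δ = (−4400 + √28729600.00) / 1200 ≈ 0.800.

δ ≈ 0.800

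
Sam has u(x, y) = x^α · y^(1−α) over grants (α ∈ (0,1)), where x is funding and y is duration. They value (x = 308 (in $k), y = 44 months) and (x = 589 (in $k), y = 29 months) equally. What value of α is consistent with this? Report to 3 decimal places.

α ≈ 0.391

Indifference: 308^α · 44^(1−α) = 589^α · 29^(1−α).
Taking logs: α·ln 308 + (1−α)·ln 44 = α·ln 589 + (1−α)·ln 29, i.e. α·-0.648326 = (1−α)·-0.416894.
With A = -0.648326 and B = -0.416894: α·A = (1−α)·B, so α = B/(A+B) = -0.416894/-1.065220 ≈ 0.391.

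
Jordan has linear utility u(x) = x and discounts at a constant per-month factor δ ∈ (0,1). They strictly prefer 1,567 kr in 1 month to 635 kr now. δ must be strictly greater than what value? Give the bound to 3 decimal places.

δ > 0.405

Under u(x) = x this choice says 635 < δ·1567.
So δ > 635/1567 = 0.40523.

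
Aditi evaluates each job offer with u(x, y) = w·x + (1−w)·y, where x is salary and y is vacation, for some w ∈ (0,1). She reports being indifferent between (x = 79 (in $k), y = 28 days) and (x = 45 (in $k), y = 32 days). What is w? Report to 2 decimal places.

Indifference: w·79 + (1−w)·28 = w·45 + (1−w)·32.
w·(79−45) = (1−w)·(32−28), i.e. w·34 = (1−w)·4.
The marginal rate of substitution is 4/34, so w = 4/(34+4) = 0.11.

w = 0.11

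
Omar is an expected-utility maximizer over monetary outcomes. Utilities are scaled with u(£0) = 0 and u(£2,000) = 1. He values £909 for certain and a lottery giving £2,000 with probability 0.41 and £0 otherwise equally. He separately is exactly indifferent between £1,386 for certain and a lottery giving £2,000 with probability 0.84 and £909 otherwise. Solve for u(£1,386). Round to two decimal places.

0.91

From the first indifference, u(£909) = 0.41·u(£2,000) + 0.59·u(£0) = 0.41·1 + 0.59·0 = 0.41.
Then u(£1,386) = 0.84·u(£2,000) + 0.16·u(£909) = 0.84·1.00 + 0.16·0.41 = 0.9056.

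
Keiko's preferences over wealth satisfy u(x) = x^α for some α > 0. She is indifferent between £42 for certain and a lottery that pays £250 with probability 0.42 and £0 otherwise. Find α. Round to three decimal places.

α ≈ 0.486

EU(lottery) = 0.42·250^α + 0.58·0 = 0.42·250^α.
Setting u(42) equal to that: 42^α = 0.42·250^α ⇒ (42/250)^α = 0.42.
Take logs: α = ln 0.42 / ln(42/250) ≈ 0.48632.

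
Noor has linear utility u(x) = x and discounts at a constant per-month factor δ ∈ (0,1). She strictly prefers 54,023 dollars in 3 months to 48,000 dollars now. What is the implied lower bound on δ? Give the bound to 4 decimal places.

δ > 0.9614

Under u(x) = x this choice says 48000 < δ^3·54023.
Dividing by 54023: δ^3 > 0.88851. Both sides are positive, so the cube root keeps the direction.
δ > 0.88851^(1/3) = 0.9614.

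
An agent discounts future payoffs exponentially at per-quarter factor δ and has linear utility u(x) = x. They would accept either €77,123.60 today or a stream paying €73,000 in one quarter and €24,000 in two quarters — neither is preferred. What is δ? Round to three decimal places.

δ ≈ 0.830

Equating present values: 77123.60 = 73000δ + 24000δ².
Rearranged: 24000δ² + 73000δ − 77123.60 = 0.
δ = (−73000 + √(73000² + 4·24000·77123.60)) / (2·24000) = (−73000 + √12732865600.00) / 48000 ≈ 0.830.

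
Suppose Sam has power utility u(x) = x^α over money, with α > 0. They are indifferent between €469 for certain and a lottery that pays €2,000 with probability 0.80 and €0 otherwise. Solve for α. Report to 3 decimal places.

α ≈ 0.154

EU(lottery) = 0.80·2000^α + 0.20·0 = 0.80·2000^α.
Indifference: 469^α = 0.80·2000^α, so (469/2000)^α = 0.80.
Take logs: α = ln 0.80 / ln(469/2000) ≈ 0.15386.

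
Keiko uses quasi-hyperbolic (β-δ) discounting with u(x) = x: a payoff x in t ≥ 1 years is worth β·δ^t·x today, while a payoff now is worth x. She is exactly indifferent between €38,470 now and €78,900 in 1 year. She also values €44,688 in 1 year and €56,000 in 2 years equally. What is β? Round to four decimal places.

β ≈ 0.6110

The second indifference involves only future payoffs, so β cancels: β·δ^1·44688 = β·δ^2·56000, giving δ = 44688/56000 = 0.79800.
The first indifference: 38470 = β·δ·78900, so β = 38470/(δ·78900) = 38470/(0.79800·78900) ≈ 0.6110.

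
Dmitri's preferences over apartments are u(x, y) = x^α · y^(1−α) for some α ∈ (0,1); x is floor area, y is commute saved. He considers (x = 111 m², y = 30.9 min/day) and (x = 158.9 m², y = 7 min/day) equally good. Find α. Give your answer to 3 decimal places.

α ≈ 0.805

Indifference: 111^α · 30.9^(1−α) = 158.9^α · 7^(1−α).
(111/158.9)^α = (7/30.9)^(1−α); take logs: α·ln(111/158.9) = (1−α)·ln(7/30.9), i.e. α·-0.358745 = (1−α)·-1.484846.
With A = -0.358745 and B = -1.484846: α·A = (1−α)·B, so α = B/(A+B) = -1.484846/-1.843591 ≈ 0.805.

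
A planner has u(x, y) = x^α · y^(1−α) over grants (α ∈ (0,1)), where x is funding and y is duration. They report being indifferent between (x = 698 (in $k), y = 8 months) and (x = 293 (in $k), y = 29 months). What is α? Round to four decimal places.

Indifference: 698^α · 8^(1−α) = 293^α · 29^(1−α).
(698/293)^α = (29/8)^(1−α); take logs: α·ln(698/293) = (1−α)·ln(29/8), i.e. α·0.8680465 = (1−α)·1.2878543.
So α/(1−α) = (1.2878543)/(0.8680465) = 1.4836236, and α = 1.4836236/2.4836236 ≈ 0.5974.

α ≈ 0.5974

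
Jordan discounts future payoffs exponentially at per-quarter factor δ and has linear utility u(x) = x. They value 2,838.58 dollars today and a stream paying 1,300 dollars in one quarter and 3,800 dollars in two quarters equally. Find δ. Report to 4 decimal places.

δ ≈ 0.7100

Equating present values: 2838.58 = 1300δ + 3800δ².
That is, 3800δ² + 1300δ − 2838.58 = 0, a quadratic in δ.
The positive root is δ = [−1300 + √(1300² + 4·3800·2838.58)] / (2·3800) = (−1300 + 6696.000)/7600 ≈ 0.7100.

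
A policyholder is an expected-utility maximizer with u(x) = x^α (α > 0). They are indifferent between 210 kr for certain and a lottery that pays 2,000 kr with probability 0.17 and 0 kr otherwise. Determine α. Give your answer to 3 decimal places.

α ≈ 0.786

The lottery's expected utility is 0.17·u(2000) + 0.83·u(0) = 0.17·2000^α (since u(0) = 0 for α > 0).
Indifference: 210^α = 0.17·2000^α, so (210/2000)^α = 0.17.
Take logs: α = ln 0.17 / ln(210/2000) ≈ 0.78621.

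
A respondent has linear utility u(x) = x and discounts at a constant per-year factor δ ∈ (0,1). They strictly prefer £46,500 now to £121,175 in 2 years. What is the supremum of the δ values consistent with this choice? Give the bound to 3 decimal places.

δ < 0.619

Comparing present values: 46500 > δ^2·121175.
So δ^2 < 46500/121175 = 0.38374; taking the square root of both positive sides preserves the inequality.
δ < 0.38374^(1/2) = 0.619.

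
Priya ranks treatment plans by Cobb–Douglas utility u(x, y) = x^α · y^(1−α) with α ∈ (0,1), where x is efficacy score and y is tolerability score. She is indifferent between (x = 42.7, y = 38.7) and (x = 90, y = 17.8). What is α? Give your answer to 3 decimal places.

The Cobb–Douglas utilities coincide, so 42.7^α·38.7^(1−α) = 90^α·17.8^(1−α).
Taking logs: α·ln 42.7 + (1−α)·ln 38.7 = α·ln 90 + (1−α)·ln 17.8, i.e. α·-0.745611 = (1−α)·-0.776641.
Thus α·(-1.522252) = -0.776641, so α = -0.776641/-1.522252 ≈ 0.510.

α ≈ 0.510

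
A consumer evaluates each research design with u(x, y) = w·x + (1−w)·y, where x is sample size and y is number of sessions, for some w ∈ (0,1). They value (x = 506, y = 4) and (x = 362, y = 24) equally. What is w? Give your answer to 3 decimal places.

Equating utilities: w·506 + (1−w)·4 = w·362 + (1−w)·24.
Collecting terms: w·144 = (1−w)·20.
The marginal rate of substitution is 20/144, so w = 20/(144+20) = 0.122.

w = 0.122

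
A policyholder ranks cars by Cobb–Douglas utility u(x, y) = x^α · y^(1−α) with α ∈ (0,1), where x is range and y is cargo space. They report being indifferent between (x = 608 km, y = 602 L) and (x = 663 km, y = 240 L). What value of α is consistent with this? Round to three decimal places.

α ≈ 0.914

Set the two utilities equal: 608^α·602^(1−α) = 663^α·240^(1−α).
(608/663)^α = (240/602)^(1−α); take logs: α·ln(608/663) = (1−α)·ln(240/602), i.e. α·-0.086600 = (1−α)·-0.919619.
So α/(1−α) = (-0.919619)/(-0.086600) = 10.619157, and α = 10.619157/11.619157 ≈ 0.914.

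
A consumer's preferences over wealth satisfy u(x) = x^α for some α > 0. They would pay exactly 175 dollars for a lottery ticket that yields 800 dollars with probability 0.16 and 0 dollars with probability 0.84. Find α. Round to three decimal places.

The lottery's expected utility is 0.16·u(800) + 0.84·u(0) = 0.16·800^α (since u(0) = 0 for α > 0).
Equating: 175^α = 0.16·800^α, i.e. 0.2188^α = 0.16.
Take logs: α = ln 0.16 / ln(175/800) ≈ 1.20578.

α ≈ 1.206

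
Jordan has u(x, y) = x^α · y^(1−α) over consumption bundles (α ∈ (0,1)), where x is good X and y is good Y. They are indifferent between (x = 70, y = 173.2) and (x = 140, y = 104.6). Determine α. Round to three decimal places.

Indifference: 70^α · 173.2^(1−α) = 140^α · 104.6^(1−α).
Rearrange to (70/140)^α = (104.6/173.2)^(1−α) and take logs: α·-0.693147 = (1−α)·-0.504303.
So α/(1−α) = (-0.504303)/(-0.693147) = 0.727556, and α = 0.727556/1.727556 ≈ 0.421.

α ≈ 0.421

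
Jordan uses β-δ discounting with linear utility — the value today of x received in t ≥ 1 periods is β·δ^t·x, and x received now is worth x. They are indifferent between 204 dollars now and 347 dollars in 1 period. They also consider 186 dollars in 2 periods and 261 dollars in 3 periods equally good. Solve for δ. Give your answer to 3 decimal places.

δ ≈ 0.713

Both payoffs in the second observation are in the future, so β drops out: δ^2·186 = δ^3·261 ⇒ δ = 186/261 = 0.71264.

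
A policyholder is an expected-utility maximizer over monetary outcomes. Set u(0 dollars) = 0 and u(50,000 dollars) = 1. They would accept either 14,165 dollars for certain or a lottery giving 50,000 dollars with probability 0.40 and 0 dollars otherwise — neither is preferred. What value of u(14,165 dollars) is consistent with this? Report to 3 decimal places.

The indifference gives u(14,165 dollars) = 0.40·u(50,000 dollars) + 0.60·u(0 dollars) = 0.40·1 + 0.60·0 = 0.40.

0.400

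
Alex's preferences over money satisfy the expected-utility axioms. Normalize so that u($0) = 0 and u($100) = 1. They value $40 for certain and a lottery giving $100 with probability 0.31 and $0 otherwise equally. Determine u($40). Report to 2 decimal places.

0.31

u($40) equals the lottery's expected utility: 0.31·1 + 0.69·0 = 0.31.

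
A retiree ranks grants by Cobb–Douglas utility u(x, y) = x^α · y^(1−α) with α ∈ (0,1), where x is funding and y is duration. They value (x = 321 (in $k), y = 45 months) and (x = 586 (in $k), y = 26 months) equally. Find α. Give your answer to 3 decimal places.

The Cobb–Douglas utilities coincide, so 321^α·45^(1−α) = 586^α·26^(1−α).
Taking logs: α·ln 321 + (1−α)·ln 45 = α·ln 586 + (1−α)·ln 26, i.e. α·-0.601879 = (1−α)·-0.548566.
Thus α·(-1.150445) = -0.548566, so α = -0.548566/-1.150445 ≈ 0.477.

α ≈ 0.477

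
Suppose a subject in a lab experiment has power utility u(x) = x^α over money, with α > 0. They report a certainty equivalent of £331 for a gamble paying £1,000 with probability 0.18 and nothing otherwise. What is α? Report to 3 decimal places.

α ≈ 1.551

Since u(0) = 0, the lottery's EU is 0.18·1000^α.
Equating: 331^α = 0.18·1000^α, i.e. 0.3310^α = 0.18.
Taking logs: α·ln(331/1000) = ln(0.18), so α = -1.714798 / -1.105637 ≈ 1.551.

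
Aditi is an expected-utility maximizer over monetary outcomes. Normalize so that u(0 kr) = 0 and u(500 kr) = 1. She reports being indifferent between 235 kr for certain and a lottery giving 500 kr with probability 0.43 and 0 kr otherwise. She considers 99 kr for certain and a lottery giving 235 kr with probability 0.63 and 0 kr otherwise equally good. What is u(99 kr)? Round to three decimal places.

0.271

The first gamble pins u(235 kr): it must equal 0.43·1 + 0.57·0 = 0.43.
Chaining: u(99 kr) = 0.63·0.43 + 0.37·0.00 = 0.2709.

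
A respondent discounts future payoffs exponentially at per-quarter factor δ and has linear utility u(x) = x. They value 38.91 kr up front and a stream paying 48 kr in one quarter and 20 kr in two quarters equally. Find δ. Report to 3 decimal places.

δ ≈ 0.640

Equating present values: 38.91 = 48δ + 20δ².
So 20δ² + 48δ − 38.91 = 0.
The positive root is δ = [−48 + √(48² + 4·20·38.91)] / (2·20) = (−48 + 73.599)/40 ≈ 0.640.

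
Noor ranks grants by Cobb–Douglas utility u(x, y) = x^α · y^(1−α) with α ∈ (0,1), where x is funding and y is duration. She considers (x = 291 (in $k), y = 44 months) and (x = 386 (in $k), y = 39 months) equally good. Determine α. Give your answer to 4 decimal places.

The Cobb–Douglas utilities coincide, so 291^α·44^(1−α) = 386^α·39^(1−α).
(291/386)^α = (39/44)^(1−α); take logs: α·ln(291/386) = (1−α)·ln(39/44), i.e. α·-0.2825141 = (1−α)·-0.1206280.
Thus α·(-0.4031421) = -0.1206280, so α = -0.1206280/-0.4031421 ≈ 0.2992.

α ≈ 0.2992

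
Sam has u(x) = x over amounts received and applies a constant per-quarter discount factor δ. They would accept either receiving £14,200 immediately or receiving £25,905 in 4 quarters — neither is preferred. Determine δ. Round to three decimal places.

δ ≈ 0.860

The payoff in 4 quarters is discounted by δ^4, so u(14200) = δ^4·u(25905) and δ^4 = u(14200)/u(25905).
With u(x) = x: δ^4 = 14200/25905 = 0.54816.
Taking the 4th root: δ = 0.54816^(1/4) ≈ 0.860.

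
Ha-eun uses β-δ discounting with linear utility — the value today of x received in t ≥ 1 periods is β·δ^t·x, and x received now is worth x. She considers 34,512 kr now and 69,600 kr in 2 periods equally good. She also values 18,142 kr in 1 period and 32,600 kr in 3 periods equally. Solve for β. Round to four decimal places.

β ≈ 0.8910

Both payoffs in the second observation are in the future, so β drops out: δ^1·18142 = δ^3·32600 ⇒ δ^2 = 18142/32600 = 0.55650, so δ = 0.74599.
Now use the now-vs-future pair: 34512 = β·δ^2·69600 gives β = 34512/(0.55650·69600) ≈ 0.8910.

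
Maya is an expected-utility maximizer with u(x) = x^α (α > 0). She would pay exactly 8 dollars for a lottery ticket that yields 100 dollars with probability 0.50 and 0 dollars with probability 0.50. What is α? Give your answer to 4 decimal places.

α ≈ 0.2744

Since u(0) = 0, the lottery's EU is 0.50·100^α.
Equating: 8^α = 0.50·100^α, i.e. 0.0800^α = 0.50.
Take logs: α = ln 0.50 / ln(8/100) ≈ 0.274435.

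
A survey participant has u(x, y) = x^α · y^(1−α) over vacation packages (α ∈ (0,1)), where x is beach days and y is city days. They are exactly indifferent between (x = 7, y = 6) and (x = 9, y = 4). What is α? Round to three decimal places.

Set the two utilities equal: 7^α·6^(1−α) = 9^α·4^(1−α).
Taking logs: α·ln 7 + (1−α)·ln 6 = α·ln 9 + (1−α)·ln 4, i.e. α·-0.251314 = (1−α)·-0.405465.
Thus α·(-0.656779) = -0.405465, so α = -0.405465/-0.656779 ≈ 0.617.

α ≈ 0.617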